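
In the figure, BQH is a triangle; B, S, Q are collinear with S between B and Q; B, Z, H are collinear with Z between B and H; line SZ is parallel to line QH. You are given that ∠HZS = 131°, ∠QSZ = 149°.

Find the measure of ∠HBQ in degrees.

1. ∠BZS = 49°  [linear pair at Z on BH]
2. ∠BSZ = 31°  [linear pair at S on BQ]
3. ∠SBZ = 100°  [△BSZ]
4. ∠HBQ = 100°  [S on BQ, Z on BH]

∠HBQ = 100°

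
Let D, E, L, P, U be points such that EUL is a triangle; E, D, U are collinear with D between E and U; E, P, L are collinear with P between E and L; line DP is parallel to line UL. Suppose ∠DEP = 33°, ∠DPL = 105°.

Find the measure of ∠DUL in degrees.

∠DUL = 72°

1. ∠DPE = 75°  [linear pair at P on EL]
2. ∠EDP = 72°  [△EDP]
3. ∠PDU = 108°  [linear pair at D on EU]
4. ∠DUL = 72°  [DP∥UL, co-interior at U–D]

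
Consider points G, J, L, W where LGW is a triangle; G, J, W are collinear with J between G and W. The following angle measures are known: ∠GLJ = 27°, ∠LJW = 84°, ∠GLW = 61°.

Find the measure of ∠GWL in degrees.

∠GWL = 62°

1. ∠GJL = 96°  [linear pair at J on GW]
2. ∠JGL = 57°  [△LGJ]
3. ∠LGW = 57°  [J on ray GW]
4. ∠GWL = 62°  [△LGW]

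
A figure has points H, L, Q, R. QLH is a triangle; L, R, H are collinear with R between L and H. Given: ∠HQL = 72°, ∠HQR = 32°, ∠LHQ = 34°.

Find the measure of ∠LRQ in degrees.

∠LRQ = 66°

1. ∠QHR = 34°  [R on ray HL]
2. ∠HRQ = 114°  [△QRH]
3. ∠LRQ = 66°  [linear pair at R on LH]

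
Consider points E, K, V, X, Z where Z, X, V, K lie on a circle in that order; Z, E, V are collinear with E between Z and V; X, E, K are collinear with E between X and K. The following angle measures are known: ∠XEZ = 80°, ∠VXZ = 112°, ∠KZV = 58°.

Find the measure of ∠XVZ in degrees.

∠XVZ = 22°

1. ∠VEX = 100°  [linear pair at E on ZV]
2. ∠KXV = 58°  [same arc VK]
3. ∠XVZ = 22°  [△XEV]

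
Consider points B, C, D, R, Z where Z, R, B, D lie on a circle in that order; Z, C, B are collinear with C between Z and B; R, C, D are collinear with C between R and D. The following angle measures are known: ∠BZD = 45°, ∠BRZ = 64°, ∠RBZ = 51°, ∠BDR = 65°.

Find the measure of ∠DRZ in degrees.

∠DRZ = 19°

1. ∠BDZ = 116°  [cyclic ZRBD, opposite ∠R+∠D]
2. ∠DBZ = 19°  [△ZBD]
3. ∠DRZ = 19°  [same arc ZD]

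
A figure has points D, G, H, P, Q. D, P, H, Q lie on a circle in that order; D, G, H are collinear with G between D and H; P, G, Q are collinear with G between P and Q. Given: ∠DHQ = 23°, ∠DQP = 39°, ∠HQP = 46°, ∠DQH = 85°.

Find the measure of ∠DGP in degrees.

1. ∠DPQ = 23°  [same arc DQ]
2. ∠HDP = 46°  [same arc PH]
3. ∠DGP = 111°  [△DGP]

∠DGP = 111°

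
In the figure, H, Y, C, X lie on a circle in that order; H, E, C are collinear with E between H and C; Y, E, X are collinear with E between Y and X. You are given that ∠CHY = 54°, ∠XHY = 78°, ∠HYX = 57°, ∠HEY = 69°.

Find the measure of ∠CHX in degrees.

1. ∠CXY = 54°  [same arc YC]
2. ∠XCY = 102°  [cyclic HYCX, opposite ∠H+∠C]
3. ∠CYX = 24°  [△YCX]
4. ∠CHX = 24°  [same arc CX]

∠CHX = 24°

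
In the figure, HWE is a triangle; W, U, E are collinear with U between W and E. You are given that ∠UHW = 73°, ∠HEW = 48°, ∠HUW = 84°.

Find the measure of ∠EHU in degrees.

1. ∠HEU = 48°  [U on ray EW]
2. ∠EUH = 96°  [linear pair at U on WE]
3. ∠EHU = 36°  [△HUE]

∠EHU = 36°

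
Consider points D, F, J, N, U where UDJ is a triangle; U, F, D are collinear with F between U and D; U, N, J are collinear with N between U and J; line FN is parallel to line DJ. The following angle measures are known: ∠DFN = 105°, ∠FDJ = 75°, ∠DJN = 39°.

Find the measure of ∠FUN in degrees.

∠FUN = 66°

1. ∠JDU = 75°  [F on ray DU]
2. ∠DJU = 39°  [N on ray JU]
3. ∠DUJ = 66°  [△UDJ]
4. ∠FUN = 66°  [F on UD, N on UJ]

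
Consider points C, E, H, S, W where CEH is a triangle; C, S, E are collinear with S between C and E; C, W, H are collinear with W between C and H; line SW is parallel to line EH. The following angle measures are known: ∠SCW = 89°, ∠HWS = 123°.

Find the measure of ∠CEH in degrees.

∠CEH = 34°

1. ∠CWS = 57°  [linear pair at W on CH]
2. ∠CSW = 34°  [△CSW]
3. ∠CEH = 34°  [SW∥EH, corresponding at S]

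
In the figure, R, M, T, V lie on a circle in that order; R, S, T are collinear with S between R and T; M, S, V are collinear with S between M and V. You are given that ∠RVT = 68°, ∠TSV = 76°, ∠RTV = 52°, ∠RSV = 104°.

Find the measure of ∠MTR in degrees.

∠MTR = 16°

1. ∠TRV = 60°  [△RTV]
2. ∠MST = 104°  [vertical angles at S]
3. ∠TMV = 60°  [same arc TV]
4. ∠MTR = 16°  [△MST]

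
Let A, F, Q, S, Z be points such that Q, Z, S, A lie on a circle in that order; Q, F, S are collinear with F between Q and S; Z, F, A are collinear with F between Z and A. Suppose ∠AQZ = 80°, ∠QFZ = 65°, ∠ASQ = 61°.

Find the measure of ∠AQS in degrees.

1. ∠ASZ = 100°  [cyclic QZSA, opposite ∠Q+∠S]
2. ∠AFS = 65°  [vertical angles at F]
3. ∠SAZ = 54°  [△SFA]
4. ∠AZS = 26°  [△ZSA]
5. ∠AQS = 26°  [same arc SA]

∠AQS = 26°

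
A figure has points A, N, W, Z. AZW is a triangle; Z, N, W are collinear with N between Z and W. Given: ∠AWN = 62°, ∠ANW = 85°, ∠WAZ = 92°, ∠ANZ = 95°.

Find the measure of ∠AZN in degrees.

∠AZN = 26°

1. ∠AWZ = 62°  [N on ray WZ]
2. ∠AZW = 26°  [△AZW]
3. ∠AZN = 26°  [N on ray ZW]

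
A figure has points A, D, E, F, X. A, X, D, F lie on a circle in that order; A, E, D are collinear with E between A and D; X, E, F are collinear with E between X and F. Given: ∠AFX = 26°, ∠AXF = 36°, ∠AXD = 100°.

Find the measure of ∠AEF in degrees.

1. ∠ADF = 36°  [same arc AF]
2. ∠AFD = 80°  [cyclic AXDF, opposite ∠X+∠F]
3. ∠DAF = 64°  [△ADF]
4. ∠AEF = 90°  [△AEF]

∠AEF = 90°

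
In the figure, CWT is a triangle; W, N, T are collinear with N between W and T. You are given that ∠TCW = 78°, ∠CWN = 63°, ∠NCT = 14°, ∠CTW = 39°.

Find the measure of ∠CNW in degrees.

1. ∠CTN = 39°  [N on ray TW]
2. ∠CNT = 127°  [△CNT]
3. ∠CNW = 53°  [linear pair at N on WT]

∠CNW = 53°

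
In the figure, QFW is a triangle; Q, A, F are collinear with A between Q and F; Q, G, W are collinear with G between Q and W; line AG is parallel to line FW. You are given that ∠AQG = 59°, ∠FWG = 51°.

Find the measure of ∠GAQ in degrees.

1. ∠FQW = 59°  [A on QF, G on QW]
2. ∠FWQ = 51°  [G on ray WQ]
3. ∠QFW = 70°  [△QFW]
4. ∠GAQ = 70°  [AG∥FW, corresponding at A]

∠GAQ = 70°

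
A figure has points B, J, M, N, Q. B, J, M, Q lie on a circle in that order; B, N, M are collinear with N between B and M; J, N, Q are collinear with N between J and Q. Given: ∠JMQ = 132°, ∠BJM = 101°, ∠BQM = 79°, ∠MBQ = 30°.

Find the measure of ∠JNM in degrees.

1. ∠JBQ = 48°  [cyclic BJMQ, opposite ∠B+∠M]
2. ∠BMQ = 71°  [△BMQ]
3. ∠MJQ = 30°  [same arc MQ]
4. ∠BJQ = 71°  [same arc BQ]
5. ∠BQJ = 61°  [△BJQ]
6. ∠BMJ = 61°  [same arc BJ]
7. ∠JNM = 89°  [△JNM]

∠JNM = 89°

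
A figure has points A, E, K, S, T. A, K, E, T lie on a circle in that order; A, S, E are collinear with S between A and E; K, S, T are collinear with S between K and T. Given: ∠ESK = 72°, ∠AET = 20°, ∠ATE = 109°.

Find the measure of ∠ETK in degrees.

∠ETK = 52°

1. ∠AST = 72°  [vertical angles at S]
2. ∠EST = 108°  [linear pair at S on AE]
3. ∠ETK = 52°  [△EST]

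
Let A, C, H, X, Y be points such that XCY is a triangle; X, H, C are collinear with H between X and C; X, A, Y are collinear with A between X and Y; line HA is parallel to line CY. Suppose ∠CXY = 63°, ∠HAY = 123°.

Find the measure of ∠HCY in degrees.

∠HCY = 60°

1. ∠AXH = 63°  [H on XC, A on XY]
2. ∠HAX = 57°  [linear pair at A on XY]
3. ∠AHX = 60°  [△XHA]
4. ∠AHC = 120°  [linear pair at H on XC]
5. ∠HCY = 60°  [HA∥CY, co-interior at C–H]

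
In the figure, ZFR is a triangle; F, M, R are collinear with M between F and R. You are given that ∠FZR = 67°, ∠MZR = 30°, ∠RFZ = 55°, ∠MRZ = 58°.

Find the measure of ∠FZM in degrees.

1. ∠RMZ = 92°  [△ZMR]
2. ∠MFZ = 55°  [M on ray FR]
3. ∠FMZ = 88°  [linear pair at M on FR]
4. ∠FZM = 37°  [△ZFM]

∠FZM = 37°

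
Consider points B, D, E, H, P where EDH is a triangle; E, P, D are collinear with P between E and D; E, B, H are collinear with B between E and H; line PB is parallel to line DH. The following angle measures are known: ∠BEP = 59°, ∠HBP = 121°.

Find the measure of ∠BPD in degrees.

∠BPD = 118°

1. ∠EBP = 59°  [linear pair at B on EH]
2. ∠BPE = 62°  [△EPB]
3. ∠BPD = 118°  [linear pair at P on ED]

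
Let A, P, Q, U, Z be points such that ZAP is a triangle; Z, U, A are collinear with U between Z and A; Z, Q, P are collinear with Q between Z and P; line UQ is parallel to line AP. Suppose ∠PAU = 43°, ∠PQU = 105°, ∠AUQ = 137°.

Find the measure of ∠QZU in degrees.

∠QZU = 62°

1. ∠UQZ = 75°  [linear pair at Q on ZP]
2. ∠QUZ = 43°  [linear pair at U on ZA]
3. ∠QZU = 62°  [△ZUQ]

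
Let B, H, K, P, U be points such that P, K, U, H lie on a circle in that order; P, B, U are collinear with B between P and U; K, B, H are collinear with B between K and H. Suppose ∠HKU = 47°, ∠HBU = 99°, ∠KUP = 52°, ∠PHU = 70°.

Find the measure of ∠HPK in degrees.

∠HPK = 65°

1. ∠HPU = 47°  [same arc UH]
2. ∠KHP = 52°  [same arc PK]
3. ∠HUP = 63°  [△PUH]
4. ∠HKP = 63°  [same arc PH]
5. ∠HPK = 65°  [△PKH]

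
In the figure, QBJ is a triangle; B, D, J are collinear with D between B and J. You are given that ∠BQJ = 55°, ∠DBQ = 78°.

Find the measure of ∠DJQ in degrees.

∠DJQ = 47°

1. ∠JBQ = 78°  [D on ray BJ]
2. ∠BJQ = 47°  [△QBJ]
3. ∠DJQ = 47°  [D on ray JB]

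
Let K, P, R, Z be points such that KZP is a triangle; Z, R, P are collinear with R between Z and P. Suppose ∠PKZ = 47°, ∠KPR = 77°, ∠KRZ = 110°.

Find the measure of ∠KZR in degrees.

1. ∠KPZ = 77°  [R on ray PZ]
2. ∠KZP = 56°  [△KZP]
3. ∠KZR = 56°  [R on ray ZP]

∠KZR = 56°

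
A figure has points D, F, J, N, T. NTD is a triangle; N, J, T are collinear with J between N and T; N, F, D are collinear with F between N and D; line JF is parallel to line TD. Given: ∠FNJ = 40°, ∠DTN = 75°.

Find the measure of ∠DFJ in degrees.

∠DFJ = 115°

1. ∠DNT = 40°  [J on NT, F on ND]
2. ∠NDT = 65°  [△NTD]
3. ∠JFN = 65°  [JF∥TD, corresponding at F]
4. ∠DFJ = 115°  [linear pair at F on ND]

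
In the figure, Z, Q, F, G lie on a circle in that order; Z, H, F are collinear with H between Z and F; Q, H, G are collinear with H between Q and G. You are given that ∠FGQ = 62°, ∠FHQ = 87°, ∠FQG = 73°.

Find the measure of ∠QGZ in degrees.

∠QGZ = 20°

1. ∠GHZ = 87°  [vertical angles at H]
2. ∠FZG = 73°  [same arc FG]
3. ∠QGZ = 20°  [△ZHG]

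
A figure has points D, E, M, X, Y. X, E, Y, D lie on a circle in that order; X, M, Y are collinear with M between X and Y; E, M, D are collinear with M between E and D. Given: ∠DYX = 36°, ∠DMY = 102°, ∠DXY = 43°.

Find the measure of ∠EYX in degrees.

∠EYX = 59°

1. ∠EMX = 102°  [vertical angles at M]
2. ∠DEY = 43°  [same arc YD]
3. ∠EMY = 78°  [linear pair at M on XY]
4. ∠EYX = 59°  [△EMY]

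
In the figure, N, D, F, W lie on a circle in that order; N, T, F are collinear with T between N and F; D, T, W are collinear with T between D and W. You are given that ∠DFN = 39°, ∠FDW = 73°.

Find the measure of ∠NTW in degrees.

1. ∠DWN = 39°  [same arc ND]
2. ∠FNW = 73°  [same arc FW]
3. ∠NTW = 68°  [△NTW]

∠NTW = 68°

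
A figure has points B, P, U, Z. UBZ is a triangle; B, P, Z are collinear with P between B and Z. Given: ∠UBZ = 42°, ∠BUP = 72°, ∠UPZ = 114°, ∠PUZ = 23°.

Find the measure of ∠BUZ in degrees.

∠BUZ = 95°

1. ∠PZU = 43°  [△UPZ]
2. ∠BZU = 43°  [P on ray ZB]
3. ∠BUZ = 95°  [△UBZ]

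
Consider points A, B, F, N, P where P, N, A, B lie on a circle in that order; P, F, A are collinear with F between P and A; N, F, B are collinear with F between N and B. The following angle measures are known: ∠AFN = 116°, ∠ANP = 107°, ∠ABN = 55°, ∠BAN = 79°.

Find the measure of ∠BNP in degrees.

1. ∠NFP = 64°  [linear pair at F on PA]
2. ∠APN = 55°  [same arc NA]
3. ∠BNP = 61°  [△PFN]

∠BNP = 61°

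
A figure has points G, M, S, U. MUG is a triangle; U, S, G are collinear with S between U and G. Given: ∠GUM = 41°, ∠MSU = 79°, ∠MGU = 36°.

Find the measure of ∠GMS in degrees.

∠GMS = 43°

1. ∠GSM = 101°  [linear pair at S on UG]
2. ∠MGS = 36°  [S on ray GU]
3. ∠GMS = 43°  [△MSG]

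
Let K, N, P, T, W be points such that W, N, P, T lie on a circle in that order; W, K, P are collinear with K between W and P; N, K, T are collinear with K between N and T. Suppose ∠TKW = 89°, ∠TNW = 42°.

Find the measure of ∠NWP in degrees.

1. ∠NKP = 89°  [vertical angles at K]
2. ∠NKW = 91°  [linear pair at K on WP]
3. ∠NWP = 47°  [△WKN]

∠NWP = 47°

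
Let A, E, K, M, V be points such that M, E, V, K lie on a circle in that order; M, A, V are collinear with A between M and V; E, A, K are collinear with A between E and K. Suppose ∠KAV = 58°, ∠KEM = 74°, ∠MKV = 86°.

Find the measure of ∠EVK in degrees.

∠EVK = 112°

1. ∠KVM = 74°  [same arc MK]
2. ∠KMV = 20°  [△MVK]
3. ∠EKV = 48°  [△VAK]
4. ∠KEV = 20°  [same arc VK]
5. ∠EVK = 112°  [△EVK]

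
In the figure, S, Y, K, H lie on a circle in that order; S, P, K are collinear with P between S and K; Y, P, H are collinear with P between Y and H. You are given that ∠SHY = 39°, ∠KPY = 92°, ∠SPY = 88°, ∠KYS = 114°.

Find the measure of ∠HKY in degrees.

∠HKY = 104°

1. ∠SKY = 39°  [same arc SY]
2. ∠HYK = 49°  [△YPK]
3. ∠KSY = 27°  [△SYK]
4. ∠KHY = 27°  [same arc YK]
5. ∠HKY = 104°  [△YKH]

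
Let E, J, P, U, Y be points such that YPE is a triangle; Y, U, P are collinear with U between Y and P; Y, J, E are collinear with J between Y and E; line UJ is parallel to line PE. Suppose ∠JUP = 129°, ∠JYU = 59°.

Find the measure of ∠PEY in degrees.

∠PEY = 70°

1. ∠JUY = 51°  [linear pair at U on YP]
2. ∠UJY = 70°  [△YUJ]
3. ∠PEY = 70°  [UJ∥PE, corresponding at J]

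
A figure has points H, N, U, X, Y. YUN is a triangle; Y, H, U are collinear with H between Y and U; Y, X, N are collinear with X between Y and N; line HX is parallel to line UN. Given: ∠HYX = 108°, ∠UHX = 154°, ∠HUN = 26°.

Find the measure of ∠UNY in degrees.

1. ∠NYU = 108°  [H on YU, X on YN]
2. ∠NUY = 26°  [H on ray UY]
3. ∠UNY = 46°  [△YUN]

∠UNY = 46°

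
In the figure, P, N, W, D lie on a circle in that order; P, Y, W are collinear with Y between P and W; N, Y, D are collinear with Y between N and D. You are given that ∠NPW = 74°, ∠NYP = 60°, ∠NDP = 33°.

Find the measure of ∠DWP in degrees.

1. ∠NDW = 74°  [same arc NW]
2. ∠DYW = 60°  [vertical angles at Y]
3. ∠DWP = 46°  [△WYD]

∠DWP = 46°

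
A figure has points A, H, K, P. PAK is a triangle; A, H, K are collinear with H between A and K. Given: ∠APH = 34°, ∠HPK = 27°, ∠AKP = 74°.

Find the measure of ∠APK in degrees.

∠APK = 61°

1. ∠HKP = 74°  [H on ray KA]
2. ∠KHP = 79°  [△PHK]
3. ∠AHP = 101°  [linear pair at H on AK]
4. ∠HAP = 45°  [△PAH]
5. ∠KAP = 45°  [H on ray AK]
6. ∠APK = 61°  [△PAK]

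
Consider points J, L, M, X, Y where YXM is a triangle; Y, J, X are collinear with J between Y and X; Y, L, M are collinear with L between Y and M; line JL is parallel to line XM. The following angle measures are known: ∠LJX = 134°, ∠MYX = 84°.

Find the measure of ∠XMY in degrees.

1. ∠LJY = 46°  [linear pair at J on YX]
2. ∠JYL = 84°  [J on YX, L on YM]
3. ∠JLY = 50°  [△YJL]
4. ∠XMY = 50°  [JL∥XM, corresponding at L]

∠XMY = 50°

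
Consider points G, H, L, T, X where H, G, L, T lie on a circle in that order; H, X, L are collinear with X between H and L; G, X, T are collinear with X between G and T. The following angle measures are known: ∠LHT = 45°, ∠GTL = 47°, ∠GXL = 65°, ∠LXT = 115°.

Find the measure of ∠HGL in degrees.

∠HGL = 63°

1. ∠LGT = 45°  [same arc LT]
2. ∠GHL = 47°  [same arc GL]
3. ∠GLH = 70°  [△GXL]
4. ∠HGL = 63°  [△HGL]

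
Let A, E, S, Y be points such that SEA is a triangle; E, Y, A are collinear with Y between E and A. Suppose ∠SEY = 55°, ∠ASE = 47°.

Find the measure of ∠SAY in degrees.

∠SAY = 78°

1. ∠AES = 55°  [Y on ray EA]
2. ∠EAS = 78°  [△SEA]
3. ∠SAY = 78°  [Y on ray AE]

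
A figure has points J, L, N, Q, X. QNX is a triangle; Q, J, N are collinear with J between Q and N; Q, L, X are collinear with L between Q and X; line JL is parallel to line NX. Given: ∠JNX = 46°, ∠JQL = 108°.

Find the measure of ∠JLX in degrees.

∠JLX = 154°

1. ∠QNX = 46°  [J on ray NQ]
2. ∠NQX = 108°  [J on QN, L on QX]
3. ∠NXQ = 26°  [△QNX]
4. ∠JLQ = 26°  [JL∥NX, corresponding at L]
5. ∠JLX = 154°  [linear pair at L on QX]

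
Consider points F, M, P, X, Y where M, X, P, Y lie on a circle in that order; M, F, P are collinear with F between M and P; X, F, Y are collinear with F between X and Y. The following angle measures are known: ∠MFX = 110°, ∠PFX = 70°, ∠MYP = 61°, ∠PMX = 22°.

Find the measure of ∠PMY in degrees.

∠PMY = 71°

1. ∠PFY = 110°  [vertical angles at F]
2. ∠PYX = 22°  [same arc XP]
3. ∠MPY = 48°  [△PFY]
4. ∠PMY = 71°  [△MPY]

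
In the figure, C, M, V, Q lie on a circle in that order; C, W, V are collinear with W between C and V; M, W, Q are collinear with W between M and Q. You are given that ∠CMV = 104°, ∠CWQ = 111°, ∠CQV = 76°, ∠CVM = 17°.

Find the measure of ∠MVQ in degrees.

∠MVQ = 69°

1. ∠MCV = 59°  [△CMV]
2. ∠MWV = 111°  [vertical angles at W]
3. ∠QMV = 52°  [△MWV]
4. ∠MQV = 59°  [same arc MV]
5. ∠MVQ = 69°  [△MVQ]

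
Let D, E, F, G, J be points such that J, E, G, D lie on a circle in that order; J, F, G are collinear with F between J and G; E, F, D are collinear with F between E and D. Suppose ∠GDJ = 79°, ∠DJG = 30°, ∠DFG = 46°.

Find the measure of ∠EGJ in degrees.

1. ∠DEG = 30°  [same arc GD]
2. ∠EFJ = 46°  [vertical angles at F]
3. ∠EFG = 134°  [linear pair at F on JG]
4. ∠EGJ = 16°  [△EFG]

∠EGJ = 16°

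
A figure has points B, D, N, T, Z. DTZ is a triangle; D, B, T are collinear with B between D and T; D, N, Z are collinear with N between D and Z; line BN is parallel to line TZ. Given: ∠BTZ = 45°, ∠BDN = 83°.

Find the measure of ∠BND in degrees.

1. ∠DTZ = 45°  [B on ray TD]
2. ∠TDZ = 83°  [B on DT, N on DZ]
3. ∠DZT = 52°  [△DTZ]
4. ∠BND = 52°  [BN∥TZ, corresponding at N]

∠BND = 52°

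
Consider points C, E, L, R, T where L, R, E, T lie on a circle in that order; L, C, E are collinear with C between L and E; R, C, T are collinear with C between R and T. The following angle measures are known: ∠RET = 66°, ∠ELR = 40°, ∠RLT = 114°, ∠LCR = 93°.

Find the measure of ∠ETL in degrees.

1. ∠ETR = 40°  [same arc RE]
2. ∠ECT = 93°  [vertical angles at C]
3. ∠ERT = 74°  [△RET]
4. ∠LET = 47°  [△ECT]
5. ∠ELT = 74°  [same arc ET]
6. ∠ETL = 59°  [△LET]

∠ETL = 59°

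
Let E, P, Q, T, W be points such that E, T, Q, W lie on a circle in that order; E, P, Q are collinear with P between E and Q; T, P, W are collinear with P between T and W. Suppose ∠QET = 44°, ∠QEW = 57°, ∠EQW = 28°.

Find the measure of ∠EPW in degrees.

1. ∠QWT = 44°  [same arc TQ]
2. ∠QPW = 108°  [△QPW]
3. ∠EPW = 72°  [linear pair at P on EQ]

∠EPW = 72°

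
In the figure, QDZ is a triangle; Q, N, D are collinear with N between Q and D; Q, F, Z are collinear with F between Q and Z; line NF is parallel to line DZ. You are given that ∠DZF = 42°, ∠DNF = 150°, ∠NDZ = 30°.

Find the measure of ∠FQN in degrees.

∠FQN = 108°

1. ∠DZQ = 42°  [F on ray ZQ]
2. ∠FNQ = 30°  [linear pair at N on QD]
3. ∠NFQ = 42°  [NF∥DZ, corresponding at F]
4. ∠FQN = 108°  [△QNF]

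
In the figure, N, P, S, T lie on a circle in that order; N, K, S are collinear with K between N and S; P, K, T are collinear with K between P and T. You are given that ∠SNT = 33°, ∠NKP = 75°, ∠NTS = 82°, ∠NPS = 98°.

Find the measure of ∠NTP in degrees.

∠NTP = 42°

1. ∠SPT = 33°  [same arc ST]
2. ∠PKS = 105°  [linear pair at K on NS]
3. ∠NSP = 42°  [△PKS]
4. ∠NTP = 42°  [same arc NP]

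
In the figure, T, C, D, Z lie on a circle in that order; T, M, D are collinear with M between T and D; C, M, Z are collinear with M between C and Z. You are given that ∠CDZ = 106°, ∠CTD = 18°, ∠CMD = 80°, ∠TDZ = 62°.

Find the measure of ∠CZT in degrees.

1. ∠CTZ = 74°  [cyclic TCDZ, opposite ∠T+∠D]
2. ∠TCZ = 62°  [same arc TZ]
3. ∠CZT = 44°  [△TCZ]

∠CZT = 44°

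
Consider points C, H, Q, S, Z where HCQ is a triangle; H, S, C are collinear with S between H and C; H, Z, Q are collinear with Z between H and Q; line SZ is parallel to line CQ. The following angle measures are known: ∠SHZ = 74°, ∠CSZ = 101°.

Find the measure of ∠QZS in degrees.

∠QZS = 153°

1. ∠HSZ = 79°  [linear pair at S on HC]
2. ∠HZS = 27°  [△HSZ]
3. ∠QZS = 153°  [linear pair at Z on HQ]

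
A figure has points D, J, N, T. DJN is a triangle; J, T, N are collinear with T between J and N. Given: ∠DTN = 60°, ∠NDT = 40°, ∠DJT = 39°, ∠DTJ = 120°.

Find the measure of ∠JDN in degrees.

∠JDN = 61°

1. ∠DNT = 80°  [△DTN]
2. ∠DJN = 39°  [T on ray JN]
3. ∠DNJ = 80°  [T on ray NJ]
4. ∠JDN = 61°  [△DJN]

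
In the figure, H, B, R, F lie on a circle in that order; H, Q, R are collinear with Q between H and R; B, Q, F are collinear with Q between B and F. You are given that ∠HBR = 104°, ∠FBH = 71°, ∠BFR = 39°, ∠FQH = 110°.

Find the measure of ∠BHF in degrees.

∠BHF = 72°

1. ∠HFR = 76°  [cyclic HBRF, opposite ∠B+∠F]
2. ∠FRH = 71°  [same arc HF]
3. ∠FHR = 33°  [△HRF]
4. ∠BFH = 37°  [△HQF]
5. ∠BHF = 72°  [△HBF]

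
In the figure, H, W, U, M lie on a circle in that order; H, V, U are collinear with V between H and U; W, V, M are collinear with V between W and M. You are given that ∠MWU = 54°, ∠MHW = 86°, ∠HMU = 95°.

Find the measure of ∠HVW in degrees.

∠HVW = 117°

1. ∠MHU = 54°  [same arc UM]
2. ∠MUW = 94°  [cyclic HWUM, opposite ∠H+∠U]
3. ∠HUM = 31°  [△HUM]
4. ∠UMW = 32°  [△WUM]
5. ∠HWM = 31°  [same arc HM]
6. ∠UHW = 32°  [same arc WU]
7. ∠HVW = 117°  [△HVW]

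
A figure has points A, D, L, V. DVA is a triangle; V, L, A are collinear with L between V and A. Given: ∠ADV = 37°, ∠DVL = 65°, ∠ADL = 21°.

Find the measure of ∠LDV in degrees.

1. ∠AVD = 65°  [L on ray VA]
2. ∠DAV = 78°  [△DVA]
3. ∠DAL = 78°  [L on ray AV]
4. ∠ALD = 81°  [△DLA]
5. ∠DLV = 99°  [linear pair at L on VA]
6. ∠LDV = 16°  [△DVL]

∠LDV = 16°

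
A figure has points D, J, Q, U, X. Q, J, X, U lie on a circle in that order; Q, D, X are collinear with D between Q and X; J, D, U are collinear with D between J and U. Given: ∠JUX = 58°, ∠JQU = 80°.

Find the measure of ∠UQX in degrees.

∠UQX = 22°

1. ∠JXU = 100°  [cyclic QJXU, opposite ∠Q+∠X]
2. ∠UJX = 22°  [△JXU]
3. ∠UQX = 22°  [same arc XU]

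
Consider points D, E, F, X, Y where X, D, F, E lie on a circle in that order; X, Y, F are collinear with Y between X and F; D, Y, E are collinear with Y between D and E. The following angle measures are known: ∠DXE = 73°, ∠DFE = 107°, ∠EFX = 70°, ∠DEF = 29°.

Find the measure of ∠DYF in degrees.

1. ∠EDX = 70°  [same arc XE]
2. ∠DXF = 29°  [same arc DF]
3. ∠DYX = 81°  [△XYD]
4. ∠DYF = 99°  [linear pair at Y on XF]

∠DYF = 99°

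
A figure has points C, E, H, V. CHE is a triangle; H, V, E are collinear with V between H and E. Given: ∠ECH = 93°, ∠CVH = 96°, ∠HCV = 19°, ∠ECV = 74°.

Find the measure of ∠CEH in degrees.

1. ∠CVE = 84°  [linear pair at V on HE]
2. ∠CEV = 22°  [△CVE]
3. ∠CEH = 22°  [V on ray EH]

∠CEH = 22°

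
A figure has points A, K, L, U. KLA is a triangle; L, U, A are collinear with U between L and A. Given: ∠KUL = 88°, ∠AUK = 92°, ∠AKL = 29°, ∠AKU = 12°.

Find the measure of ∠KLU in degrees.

1. ∠KAU = 76°  [△KUA]
2. ∠KAL = 76°  [U on ray AL]
3. ∠ALK = 75°  [△KLA]
4. ∠KLU = 75°  [U on ray LA]

∠KLU = 75°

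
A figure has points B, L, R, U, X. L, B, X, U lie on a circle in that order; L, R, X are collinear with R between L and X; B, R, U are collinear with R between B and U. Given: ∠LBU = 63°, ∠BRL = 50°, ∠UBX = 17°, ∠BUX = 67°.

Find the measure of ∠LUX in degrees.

1. ∠LXU = 63°  [same arc LU]
2. ∠ULX = 17°  [same arc XU]
3. ∠LUX = 100°  [△LXU]

∠LUX = 100°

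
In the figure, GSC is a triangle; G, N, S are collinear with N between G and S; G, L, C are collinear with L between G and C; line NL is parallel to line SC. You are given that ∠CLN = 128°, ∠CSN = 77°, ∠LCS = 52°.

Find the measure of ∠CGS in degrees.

1. ∠CSG = 77°  [N on ray SG]
2. ∠GCS = 52°  [L on ray CG]
3. ∠CGS = 51°  [△GSC]

∠CGS = 51°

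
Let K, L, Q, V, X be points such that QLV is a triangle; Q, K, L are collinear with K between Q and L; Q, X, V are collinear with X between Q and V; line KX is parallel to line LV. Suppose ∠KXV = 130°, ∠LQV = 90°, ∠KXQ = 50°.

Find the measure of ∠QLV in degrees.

∠QLV = 40°

1. ∠KQX = 90°  [K on QL, X on QV]
2. ∠QKX = 40°  [△QKX]
3. ∠QLV = 40°  [KX∥LV, corresponding at K]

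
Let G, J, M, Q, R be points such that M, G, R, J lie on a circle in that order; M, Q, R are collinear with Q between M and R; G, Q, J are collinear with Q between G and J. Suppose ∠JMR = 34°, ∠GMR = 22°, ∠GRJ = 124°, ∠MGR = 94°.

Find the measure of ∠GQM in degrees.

∠GQM = 98°

1. ∠JGR = 34°  [same arc RJ]
2. ∠GRM = 64°  [△MGR]
3. ∠GQR = 82°  [△GQR]
4. ∠GQM = 98°  [linear pair at Q on MR]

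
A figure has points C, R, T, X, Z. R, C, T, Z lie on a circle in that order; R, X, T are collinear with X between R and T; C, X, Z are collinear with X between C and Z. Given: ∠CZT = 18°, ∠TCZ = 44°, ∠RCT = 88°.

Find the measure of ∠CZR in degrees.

∠CZR = 74°

1. ∠CRT = 18°  [same arc CT]
2. ∠CTR = 74°  [△RCT]
3. ∠CZR = 74°  [same arc RC]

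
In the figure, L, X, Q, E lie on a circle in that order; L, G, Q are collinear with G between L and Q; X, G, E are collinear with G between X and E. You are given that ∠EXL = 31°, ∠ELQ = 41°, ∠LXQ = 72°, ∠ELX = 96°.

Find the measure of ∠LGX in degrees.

∠LGX = 94°

1. ∠LEX = 53°  [△LXE]
2. ∠EXQ = 41°  [same arc QE]
3. ∠LQX = 53°  [same arc LX]
4. ∠QGX = 86°  [△XGQ]
5. ∠LGX = 94°  [linear pair at G on LQ]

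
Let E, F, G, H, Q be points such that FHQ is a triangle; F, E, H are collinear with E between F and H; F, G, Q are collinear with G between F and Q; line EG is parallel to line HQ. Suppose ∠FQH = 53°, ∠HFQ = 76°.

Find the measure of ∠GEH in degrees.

1. ∠FHQ = 51°  [△FHQ]
2. ∠FEG = 51°  [EG∥HQ, corresponding at E]
3. ∠GEH = 129°  [linear pair at E on FH]

∠GEH = 129°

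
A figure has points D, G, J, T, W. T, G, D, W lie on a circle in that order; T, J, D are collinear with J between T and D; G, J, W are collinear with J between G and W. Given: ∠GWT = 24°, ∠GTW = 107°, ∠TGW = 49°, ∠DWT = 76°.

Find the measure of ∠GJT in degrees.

1. ∠GDT = 24°  [same arc TG]
2. ∠DGT = 104°  [cyclic TGDW, opposite ∠G+∠W]
3. ∠DTG = 52°  [△TGD]
4. ∠GJT = 79°  [△TJG]

∠GJT = 79°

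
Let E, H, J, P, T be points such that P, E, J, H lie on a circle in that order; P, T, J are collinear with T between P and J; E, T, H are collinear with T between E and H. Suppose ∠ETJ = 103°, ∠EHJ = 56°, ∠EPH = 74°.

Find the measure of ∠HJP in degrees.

1. ∠HTP = 103°  [vertical angles at T]
2. ∠HTJ = 77°  [linear pair at T on PJ]
3. ∠HJP = 47°  [△JTH]

∠HJP = 47°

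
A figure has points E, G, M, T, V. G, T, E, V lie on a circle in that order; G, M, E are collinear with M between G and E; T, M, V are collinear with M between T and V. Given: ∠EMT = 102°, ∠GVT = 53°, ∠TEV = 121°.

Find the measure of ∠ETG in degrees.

1. ∠GMT = 78°  [linear pair at M on GE]
2. ∠GET = 53°  [same arc GT]
3. ∠TGV = 59°  [cyclic GTEV, opposite ∠G+∠E]
4. ∠GTV = 68°  [△GTV]
5. ∠EGT = 34°  [△GMT]
6. ∠ETG = 93°  [△GTE]

∠ETG = 93°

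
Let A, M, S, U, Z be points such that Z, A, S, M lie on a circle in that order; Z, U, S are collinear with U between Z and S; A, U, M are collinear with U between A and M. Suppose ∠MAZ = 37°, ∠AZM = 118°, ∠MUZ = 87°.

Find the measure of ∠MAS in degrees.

1. ∠MSZ = 37°  [same arc ZM]
2. ∠ASM = 62°  [cyclic ZASM, opposite ∠Z+∠S]
3. ∠MUS = 93°  [linear pair at U on ZS]
4. ∠AMS = 50°  [△SUM]
5. ∠MAS = 68°  [△ASM]

∠MAS = 68°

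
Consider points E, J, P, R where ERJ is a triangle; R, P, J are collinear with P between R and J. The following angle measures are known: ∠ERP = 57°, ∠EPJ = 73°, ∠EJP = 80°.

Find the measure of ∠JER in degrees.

∠JER = 43°

1. ∠ERJ = 57°  [P on ray RJ]
2. ∠EJR = 80°  [P on ray JR]
3. ∠JER = 43°  [△ERJ]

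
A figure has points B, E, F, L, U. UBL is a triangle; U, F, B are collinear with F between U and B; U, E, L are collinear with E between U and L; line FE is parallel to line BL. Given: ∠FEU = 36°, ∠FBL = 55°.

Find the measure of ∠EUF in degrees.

∠EUF = 89°

1. ∠BLU = 36°  [FE∥BL, corresponding at E]
2. ∠LBU = 55°  [F on ray BU]
3. ∠BUL = 89°  [△UBL]
4. ∠EUF = 89°  [F on UB, E on UL]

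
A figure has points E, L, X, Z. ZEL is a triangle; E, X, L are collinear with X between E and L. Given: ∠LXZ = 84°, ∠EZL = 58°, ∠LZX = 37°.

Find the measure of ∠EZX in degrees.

∠EZX = 21°

1. ∠XLZ = 59°  [△ZXL]
2. ∠EXZ = 96°  [linear pair at X on EL]
3. ∠ELZ = 59°  [X on ray LE]
4. ∠LEZ = 63°  [△ZEL]
5. ∠XEZ = 63°  [X on ray EL]
6. ∠EZX = 21°  [△ZEX]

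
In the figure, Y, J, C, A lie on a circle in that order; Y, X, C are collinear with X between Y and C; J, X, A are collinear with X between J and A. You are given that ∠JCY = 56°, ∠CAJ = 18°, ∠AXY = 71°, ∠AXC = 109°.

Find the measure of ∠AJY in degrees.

1. ∠CYJ = 18°  [same arc JC]
2. ∠JXY = 109°  [vertical angles at X]
3. ∠AJY = 53°  [△YXJ]

∠AJY = 53°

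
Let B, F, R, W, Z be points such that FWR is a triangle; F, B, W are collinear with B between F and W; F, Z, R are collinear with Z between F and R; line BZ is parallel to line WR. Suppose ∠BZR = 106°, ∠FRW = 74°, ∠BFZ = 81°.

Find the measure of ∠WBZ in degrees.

1. ∠BZF = 74°  [linear pair at Z on FR]
2. ∠FBZ = 25°  [△FBZ]
3. ∠WBZ = 155°  [linear pair at B on FW]

∠WBZ = 155°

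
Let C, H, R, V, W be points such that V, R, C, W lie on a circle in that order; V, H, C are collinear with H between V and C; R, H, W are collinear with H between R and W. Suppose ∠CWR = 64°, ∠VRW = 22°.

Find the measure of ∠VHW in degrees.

∠VHW = 86°

1. ∠VCW = 22°  [same arc VW]
2. ∠CHW = 94°  [△CHW]
3. ∠VHW = 86°  [linear pair at H on VC]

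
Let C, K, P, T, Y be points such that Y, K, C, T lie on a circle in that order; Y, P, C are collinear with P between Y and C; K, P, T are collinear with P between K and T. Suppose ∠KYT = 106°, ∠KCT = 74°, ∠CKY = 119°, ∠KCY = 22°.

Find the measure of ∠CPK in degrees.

1. ∠CYK = 39°  [△YKC]
2. ∠CTK = 39°  [same arc KC]
3. ∠CKT = 67°  [△KCT]
4. ∠CPK = 91°  [△KPC]

∠CPK = 91°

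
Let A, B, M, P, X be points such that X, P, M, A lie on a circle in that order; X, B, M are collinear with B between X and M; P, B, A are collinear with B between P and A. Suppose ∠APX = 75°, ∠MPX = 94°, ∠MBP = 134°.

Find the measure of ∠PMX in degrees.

∠PMX = 27°

1. ∠AMX = 75°  [same arc XA]
2. ∠MAX = 86°  [cyclic XPMA, opposite ∠P+∠A]
3. ∠ABX = 134°  [vertical angles at B]
4. ∠AXM = 19°  [△XMA]
5. ∠PAX = 27°  [△XBA]
6. ∠PMX = 27°  [same arc XP]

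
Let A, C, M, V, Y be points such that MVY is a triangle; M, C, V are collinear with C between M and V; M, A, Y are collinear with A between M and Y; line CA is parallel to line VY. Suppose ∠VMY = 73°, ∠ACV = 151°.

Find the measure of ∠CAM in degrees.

1. ∠AMC = 73°  [C on MV, A on MY]
2. ∠ACM = 29°  [linear pair at C on MV]
3. ∠CAM = 78°  [△MCA]

∠CAM = 78°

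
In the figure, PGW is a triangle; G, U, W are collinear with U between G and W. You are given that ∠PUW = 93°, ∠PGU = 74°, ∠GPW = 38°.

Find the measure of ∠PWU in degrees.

1. ∠PGW = 74°  [U on ray GW]
2. ∠GWP = 68°  [△PGW]
3. ∠PWU = 68°  [U on ray WG]

∠PWU = 68°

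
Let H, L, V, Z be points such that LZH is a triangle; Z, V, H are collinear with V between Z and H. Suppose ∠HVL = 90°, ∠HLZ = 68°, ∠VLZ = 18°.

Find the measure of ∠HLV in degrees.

∠HLV = 50°

1. ∠LVZ = 90°  [linear pair at V on ZH]
2. ∠LZV = 72°  [△LZV]
3. ∠HZL = 72°  [V on ray ZH]
4. ∠LHZ = 40°  [△LZH]
5. ∠LHV = 40°  [V on ray HZ]
6. ∠HLV = 50°  [△LVH]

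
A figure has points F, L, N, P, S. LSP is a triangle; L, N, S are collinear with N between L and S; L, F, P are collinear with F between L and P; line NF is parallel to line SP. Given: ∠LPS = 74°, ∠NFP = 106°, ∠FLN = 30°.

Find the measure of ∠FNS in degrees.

1. ∠LFN = 74°  [NF∥SP, corresponding at F]
2. ∠FNL = 76°  [△LNF]
3. ∠FNS = 104°  [linear pair at N on LS]

∠FNS = 104°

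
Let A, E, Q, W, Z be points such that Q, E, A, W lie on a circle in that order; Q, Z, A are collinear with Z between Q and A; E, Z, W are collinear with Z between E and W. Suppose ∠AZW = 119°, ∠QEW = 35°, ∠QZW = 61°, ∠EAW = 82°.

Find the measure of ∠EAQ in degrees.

∠EAQ = 47°

1. ∠EQW = 98°  [cyclic QEAW, opposite ∠Q+∠A]
2. ∠EWQ = 47°  [△QEW]
3. ∠EAQ = 47°  [same arc QE]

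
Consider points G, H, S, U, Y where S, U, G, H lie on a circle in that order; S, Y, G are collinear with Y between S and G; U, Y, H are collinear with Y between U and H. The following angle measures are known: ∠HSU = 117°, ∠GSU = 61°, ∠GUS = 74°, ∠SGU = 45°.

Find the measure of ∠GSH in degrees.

1. ∠HGU = 63°  [cyclic SUGH, opposite ∠S+∠G]
2. ∠GHU = 61°  [same arc UG]
3. ∠GUH = 56°  [△UGH]
4. ∠GSH = 56°  [same arc GH]

∠GSH = 56°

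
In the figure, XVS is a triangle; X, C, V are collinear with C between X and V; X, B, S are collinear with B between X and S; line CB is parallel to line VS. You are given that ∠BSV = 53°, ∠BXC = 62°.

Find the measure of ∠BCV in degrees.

1. ∠VSX = 53°  [B on ray SX]
2. ∠SXV = 62°  [C on XV, B on XS]
3. ∠SVX = 65°  [△XVS]
4. ∠BCX = 65°  [CB∥VS, corresponding at C]
5. ∠BCV = 115°  [linear pair at C on XV]

∠BCV = 115°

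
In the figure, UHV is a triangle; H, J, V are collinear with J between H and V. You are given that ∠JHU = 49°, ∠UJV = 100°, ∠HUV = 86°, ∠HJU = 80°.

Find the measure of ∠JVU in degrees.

1. ∠UHV = 49°  [J on ray HV]
2. ∠HVU = 45°  [△UHV]
3. ∠JVU = 45°  [J on ray VH]

∠JVU = 45°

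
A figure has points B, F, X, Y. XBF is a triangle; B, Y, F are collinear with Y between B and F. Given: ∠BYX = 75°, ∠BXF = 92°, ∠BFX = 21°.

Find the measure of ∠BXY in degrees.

∠BXY = 38°

1. ∠FBX = 67°  [△XBF]
2. ∠XBY = 67°  [Y on ray BF]
3. ∠BXY = 38°  [△XBY]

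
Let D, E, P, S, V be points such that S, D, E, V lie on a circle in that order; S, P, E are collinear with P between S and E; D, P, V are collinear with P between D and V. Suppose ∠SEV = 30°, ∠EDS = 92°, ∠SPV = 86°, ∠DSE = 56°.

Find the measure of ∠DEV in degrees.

1. ∠DES = 32°  [△SDE]
2. ∠DPE = 86°  [vertical angles at P]
3. ∠DVE = 56°  [same arc DE]
4. ∠EDV = 62°  [△DPE]
5. ∠DEV = 62°  [△DEV]

∠DEV = 62°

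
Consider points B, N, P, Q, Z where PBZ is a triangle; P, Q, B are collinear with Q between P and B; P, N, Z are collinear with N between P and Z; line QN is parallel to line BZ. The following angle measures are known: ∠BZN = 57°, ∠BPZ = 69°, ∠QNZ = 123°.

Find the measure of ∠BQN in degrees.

1. ∠BZP = 57°  [N on ray ZP]
2. ∠PBZ = 54°  [△PBZ]
3. ∠NQP = 54°  [QN∥BZ, corresponding at Q]
4. ∠BQN = 126°  [linear pair at Q on PB]

∠BQN = 126°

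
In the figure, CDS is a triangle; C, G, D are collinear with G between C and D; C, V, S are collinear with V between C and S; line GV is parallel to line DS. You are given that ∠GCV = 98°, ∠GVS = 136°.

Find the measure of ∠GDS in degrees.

1. ∠CVG = 44°  [linear pair at V on CS]
2. ∠CGV = 38°  [△CGV]
3. ∠DGV = 142°  [linear pair at G on CD]
4. ∠GDS = 38°  [GV∥DS, co-interior at D–G]

∠GDS = 38°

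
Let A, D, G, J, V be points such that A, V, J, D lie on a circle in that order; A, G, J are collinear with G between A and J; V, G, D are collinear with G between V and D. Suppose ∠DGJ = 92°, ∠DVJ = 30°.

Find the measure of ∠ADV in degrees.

∠ADV = 62°

1. ∠AGD = 88°  [linear pair at G on AJ]
2. ∠DAJ = 30°  [same arc JD]
3. ∠ADV = 62°  [△AGD]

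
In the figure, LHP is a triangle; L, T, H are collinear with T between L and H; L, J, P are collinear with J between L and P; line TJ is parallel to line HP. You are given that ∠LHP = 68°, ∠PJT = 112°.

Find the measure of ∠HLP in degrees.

∠HLP = 44°

1. ∠JTL = 68°  [TJ∥HP, corresponding at T]
2. ∠LJT = 68°  [linear pair at J on LP]
3. ∠JLT = 44°  [△LTJ]
4. ∠HLP = 44°  [T on LH, J on LP]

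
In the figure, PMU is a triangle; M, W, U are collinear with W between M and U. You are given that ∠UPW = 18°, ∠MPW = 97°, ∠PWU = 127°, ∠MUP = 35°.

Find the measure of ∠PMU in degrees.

∠PMU = 30°

1. ∠MWP = 53°  [linear pair at W on MU]
2. ∠PMW = 30°  [△PMW]
3. ∠PMU = 30°  [W on ray MU]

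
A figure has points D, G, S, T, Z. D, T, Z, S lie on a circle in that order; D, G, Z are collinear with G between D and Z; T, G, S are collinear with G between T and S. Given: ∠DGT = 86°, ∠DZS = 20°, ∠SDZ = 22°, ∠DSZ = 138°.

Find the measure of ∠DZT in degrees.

∠DZT = 64°

1. ∠TGZ = 94°  [linear pair at G on DZ]
2. ∠STZ = 22°  [same arc ZS]
3. ∠DZT = 64°  [△TGZ]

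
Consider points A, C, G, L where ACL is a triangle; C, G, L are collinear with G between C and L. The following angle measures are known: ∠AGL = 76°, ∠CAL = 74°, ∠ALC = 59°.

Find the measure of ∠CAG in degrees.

∠CAG = 29°

1. ∠AGC = 104°  [linear pair at G on CL]
2. ∠ACL = 47°  [△ACL]
3. ∠ACG = 47°  [G on ray CL]
4. ∠CAG = 29°  [△ACG]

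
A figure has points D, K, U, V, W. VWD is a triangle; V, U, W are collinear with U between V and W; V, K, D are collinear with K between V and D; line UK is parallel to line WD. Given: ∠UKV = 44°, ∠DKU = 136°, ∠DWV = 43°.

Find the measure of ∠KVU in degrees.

∠KVU = 93°

1. ∠VDW = 44°  [UK∥WD, corresponding at K]
2. ∠DVW = 93°  [△VWD]
3. ∠KVU = 93°  [U on VW, K on VD]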